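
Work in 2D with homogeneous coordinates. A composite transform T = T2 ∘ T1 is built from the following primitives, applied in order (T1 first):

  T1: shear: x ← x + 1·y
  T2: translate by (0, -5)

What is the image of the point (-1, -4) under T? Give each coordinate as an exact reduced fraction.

T1 shear: x ← x + 1·y: (-1, -4) → (-5, -4)
T2 translate by (0, -5): (-5, -4) → (-5, -9)

T(p) = (-5, -9)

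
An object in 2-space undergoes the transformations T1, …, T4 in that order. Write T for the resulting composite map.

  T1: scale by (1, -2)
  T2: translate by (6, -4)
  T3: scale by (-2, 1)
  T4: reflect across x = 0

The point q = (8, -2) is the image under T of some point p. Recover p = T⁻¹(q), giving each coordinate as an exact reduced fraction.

p = (-2, -1)

T1 = [1 0 0; 0 -2 0; 0 0 1]
T2·T1 = [1 0 6; 0 -2 -4; 0 0 1]
T3·…·T1 = [-2 0 -12; 0 -2 -4; 0 0 1]
T4·…·T1 = [2 0 12; 0 -2 -4; 0 0 1]
det M = -4; M⁻¹ = [1/2 0 -6; 0 -1/2 -2; 0 0 1]
M⁻¹ · (8, -2)ᵀ = (-2, -1)ᵀ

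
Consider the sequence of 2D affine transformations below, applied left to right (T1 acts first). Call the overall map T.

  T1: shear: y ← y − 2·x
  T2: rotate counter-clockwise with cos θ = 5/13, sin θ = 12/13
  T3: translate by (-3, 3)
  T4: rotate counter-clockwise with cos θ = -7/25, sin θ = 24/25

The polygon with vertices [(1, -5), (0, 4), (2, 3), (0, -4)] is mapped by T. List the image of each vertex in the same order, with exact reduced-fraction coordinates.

T1 shear: y ← y − 2·x: (1, -5) → (1, -7); (0, 4) → (0, 4); (2, 3) → (2, -1); (0, -4) → (0, -4)
T2 rotate counter-clockwise with cos θ = 5/13, sin θ = 12/13: (1, -7) → (89/13, -23/13); (0, 4) → (-48/13, 20/13); (2, -1) → (22/13, 19/13); (0, -4) → (48/13, -20/13)
T3 translate by (-3, 3): (89/13, -23/13) → (50/13, 16/13); (-48/13, 20/13) → (-87/13, 59/13); (22/13, 19/13) → (-17/13, 58/13); (48/13, -20/13) → (9/13, 19/13)
T4 rotate counter-clockwise with cos θ = -7/25, sin θ = 24/25: (50/13, 16/13) → (-734/325, 1088/325); (-87/13, 59/13) → (-807/325, -2501/325); (-17/13, 58/13) → (-1273/325, -814/325); (9/13, 19/13) → (-519/325, 83/325)

image vertices: (-734/325, 1088/325), (-807/325, -2501/325), (-1273/325, -814/325), (-519/325, 83/325)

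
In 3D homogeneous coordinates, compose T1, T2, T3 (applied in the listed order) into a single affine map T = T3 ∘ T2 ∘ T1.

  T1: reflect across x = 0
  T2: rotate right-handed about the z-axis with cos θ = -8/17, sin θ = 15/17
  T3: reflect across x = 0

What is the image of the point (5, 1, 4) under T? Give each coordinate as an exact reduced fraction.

T1 reflect across x = 0: (5, 1, 4) → (-5, 1, 4)
T2 rotate right-handed about the z-axis with cos θ = -8/17, sin θ = 15/17: (-5, 1, 4) → (25/17, -83/17, 4)
T3 reflect across x = 0: (25/17, -83/17, 4) → (-25/17, -83/17, 4)

T(p) = (-25/17, -83/17, 4)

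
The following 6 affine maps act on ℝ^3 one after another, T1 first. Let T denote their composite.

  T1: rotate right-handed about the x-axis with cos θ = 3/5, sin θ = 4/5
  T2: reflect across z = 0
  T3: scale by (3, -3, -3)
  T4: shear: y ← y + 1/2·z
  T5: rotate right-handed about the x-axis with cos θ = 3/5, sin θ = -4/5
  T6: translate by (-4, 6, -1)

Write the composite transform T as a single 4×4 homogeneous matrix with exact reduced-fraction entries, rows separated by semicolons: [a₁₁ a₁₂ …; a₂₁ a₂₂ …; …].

T = [3 0 0 -4; 0 39/25 171/50 6; 0 48/25 -39/25 -1; 0 0 0 1]

T1 = [1 0 0 0; 0 3/5 -4/5 0; 0 4/5 3/5 0; 0 0 0 1]
T2·T1 = [1 0 0 0; 0 3/5 -4/5 0; 0 -4/5 -3/5 0; 0 0 0 1]
T3·…·T1 = [3 0 0 0; 0 -9/5 12/5 0; 0 12/5 9/5 0; 0 0 0 1]
T4·…·T1 = [3 0 0 0; 0 -3/5 33/10 0; 0 12/5 9/5 0; 0 0 0 1]
T5·…·T1 = [3 0 0 0; 0 39/25 171/50 0; 0 48/25 -39/25 0; 0 0 0 1]
T6·…·T1 = [3 0 0 -4; 0 39/25 171/50 6; 0 48/25 -39/25 -1; 0 0 0 1]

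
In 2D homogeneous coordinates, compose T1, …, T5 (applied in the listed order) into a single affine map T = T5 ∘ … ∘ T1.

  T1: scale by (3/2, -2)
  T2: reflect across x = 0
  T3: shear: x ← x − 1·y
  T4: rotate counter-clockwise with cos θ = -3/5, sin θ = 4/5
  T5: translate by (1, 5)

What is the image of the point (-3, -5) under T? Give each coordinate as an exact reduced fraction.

T(p) = (-37/10, -27/5)

T1 scale by (3/2, -2): (-3, -5) → (-9/2, 10)
T2 reflect across x = 0: (-9/2, 10) → (9/2, 10)
T3 shear: x ← x − 1·y: (9/2, 10) → (-11/2, 10)
T4 rotate counter-clockwise with cos θ = -3/5, sin θ = 4/5: (-11/2, 10) → (-47/10, -52/5)
T5 translate by (1, 5): (-47/10, -52/5) → (-37/10, -27/5)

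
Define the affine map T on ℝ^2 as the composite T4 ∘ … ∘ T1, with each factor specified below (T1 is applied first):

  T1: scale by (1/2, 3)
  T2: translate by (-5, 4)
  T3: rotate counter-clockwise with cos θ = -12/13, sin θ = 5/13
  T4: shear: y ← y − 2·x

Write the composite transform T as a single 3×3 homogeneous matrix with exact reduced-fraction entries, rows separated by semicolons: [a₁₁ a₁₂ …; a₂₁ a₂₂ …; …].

T = [-6/13 -15/13 40/13; 29/26 -6/13 -153/13; 0 0 1]

T1 = [1/2 0 0; 0 3 0; 0 0 1]
T2·T1 = [1/2 0 -5; 0 3 4; 0 0 1]
T3·…·T1 = [-6/13 -15/13 40/13; 5/26 -36/13 -73/13; 0 0 1]
T4·…·T1 = [-6/13 -15/13 40/13; 29/26 -6/13 -153/13; 0 0 1]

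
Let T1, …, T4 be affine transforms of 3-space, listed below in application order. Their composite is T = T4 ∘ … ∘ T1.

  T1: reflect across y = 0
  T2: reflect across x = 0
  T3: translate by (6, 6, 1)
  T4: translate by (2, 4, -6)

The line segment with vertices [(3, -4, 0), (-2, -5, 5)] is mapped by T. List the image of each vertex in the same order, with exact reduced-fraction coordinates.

T1 reflect across y = 0: (3, -4, 0) → (3, 4, 0); (-2, -5, 5) → (-2, 5, 5)
T2 reflect across x = 0: (3, 4, 0) → (-3, 4, 0); (-2, 5, 5) → (2, 5, 5)
T3 translate by (6, 6, 1): (-3, 4, 0) → (3, 10, 1); (2, 5, 5) → (8, 11, 6)
T4 translate by (2, 4, -6): (3, 10, 1) → (5, 14, -5); (8, 11, 6) → (10, 15, 0)

image vertices: (5, 14, -5), (10, 15, 0)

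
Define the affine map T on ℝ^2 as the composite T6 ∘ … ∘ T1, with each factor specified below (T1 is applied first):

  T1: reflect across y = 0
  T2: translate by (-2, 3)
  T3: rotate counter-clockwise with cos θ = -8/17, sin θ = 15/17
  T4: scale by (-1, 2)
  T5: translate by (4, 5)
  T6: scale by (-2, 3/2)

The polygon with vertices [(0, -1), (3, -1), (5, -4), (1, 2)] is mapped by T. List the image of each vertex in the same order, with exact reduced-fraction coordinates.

T1 reflect across y = 0: (0, -1) → (0, 1); (3, -1) → (3, 1); (5, -4) → (5, 4); (1, 2) → (1, -2)
T2 translate by (-2, 3): (0, 1) → (-2, 4); (3, 1) → (1, 4); (5, 4) → (3, 7); (1, -2) → (-1, 1)
T3 rotate counter-clockwise with cos θ = -8/17, sin θ = 15/17: (-2, 4) → (-44/17, -62/17); (1, 4) → (-4, -1); (3, 7) → (-129/17, -11/17); (-1, 1) → (-7/17, -23/17)
T4 scale by (-1, 2): (-44/17, -62/17) → (44/17, -124/17); (-4, -1) → (4, -2); (-129/17, -11/17) → (129/17, -22/17); (-7/17, -23/17) → (7/17, -46/17)
T5 translate by (4, 5): (44/17, -124/17) → (112/17, -39/17); (4, -2) → (8, 3); (129/17, -22/17) → (197/17, 63/17); (7/17, -46/17) → (75/17, 39/17)
T6 scale by (-2, 3/2): (112/17, -39/17) → (-224/17, -117/34); (8, 3) → (-16, 9/2); (197/17, 63/17) → (-394/17, 189/34); (75/17, 39/17) → (-150/17, 117/34)

image vertices: (-224/17, -117/34), (-16, 9/2), (-394/17, 189/34), (-150/17, 117/34)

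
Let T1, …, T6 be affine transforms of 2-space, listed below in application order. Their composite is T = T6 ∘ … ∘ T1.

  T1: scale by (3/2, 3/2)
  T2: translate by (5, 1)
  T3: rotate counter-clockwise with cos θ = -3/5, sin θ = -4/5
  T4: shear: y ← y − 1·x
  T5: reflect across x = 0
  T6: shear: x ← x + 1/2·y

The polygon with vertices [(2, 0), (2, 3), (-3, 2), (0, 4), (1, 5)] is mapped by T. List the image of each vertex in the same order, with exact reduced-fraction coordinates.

image vertices: (5/2, -3), (-17/4, -93/10), (-23/4, -57/10), (-8, -54/5), (-19/2, -66/5)

T1 scale by (3/2, 3/2): (2, 0) → (3, 0); (2, 3) → (3, 9/2); (-3, 2) → (-9/2, 3); (0, 4) → (0, 6); (1, 5) → (3/2, 15/2)
T2 translate by (5, 1): (3, 0) → (8, 1); (3, 9/2) → (8, 11/2); (-9/2, 3) → (1/2, 4); (0, 6) → (5, 7); (3/2, 15/2) → (13/2, 17/2)
T3 rotate counter-clockwise with cos θ = -3/5, sin θ = -4/5: (8, 1) → (-4, -7); (8, 11/2) → (-2/5, -97/10); (1/2, 4) → (29/10, -14/5); (5, 7) → (13/5, -41/5); (13/2, 17/2) → (29/10, -103/10)
T4 shear: y ← y − 1·x: (-4, -7) → (-4, -3); (-2/5, -97/10) → (-2/5, -93/10); (29/10, -14/5) → (29/10, -57/10); (13/5, -41/5) → (13/5, -54/5); (29/10, -103/10) → (29/10, -66/5)
T5 reflect across x = 0: (-4, -3) → (4, -3); (-2/5, -93/10) → (2/5, -93/10); (29/10, -57/10) → (-29/10, -57/10); (13/5, -54/5) → (-13/5, -54/5); (29/10, -66/5) → (-29/10, -66/5)
T6 shear: x ← x + 1/2·y: (4, -3) → (5/2, -3); (2/5, -93/10) → (-17/4, -93/10); (-29/10, -57/10) → (-23/4, -57/10); (-13/5, -54/5) → (-8, -54/5); (-29/10, -66/5) → (-19/2, -66/5)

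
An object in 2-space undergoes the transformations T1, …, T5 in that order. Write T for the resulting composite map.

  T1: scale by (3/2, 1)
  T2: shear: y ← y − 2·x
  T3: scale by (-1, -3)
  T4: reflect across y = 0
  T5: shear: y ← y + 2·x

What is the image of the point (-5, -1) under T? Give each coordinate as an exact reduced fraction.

T1 scale by (3/2, 1): (-5, -1) → (-15/2, -1)
T2 shear: y ← y − 2·x: (-15/2, -1) → (-15/2, 14)
T3 scale by (-1, -3): (-15/2, 14) → (15/2, -42)
T4 reflect across y = 0: (15/2, -42) → (15/2, 42)
T5 shear: y ← y + 2·x: (15/2, 42) → (15/2, 57)

T(p) = (15/2, 57)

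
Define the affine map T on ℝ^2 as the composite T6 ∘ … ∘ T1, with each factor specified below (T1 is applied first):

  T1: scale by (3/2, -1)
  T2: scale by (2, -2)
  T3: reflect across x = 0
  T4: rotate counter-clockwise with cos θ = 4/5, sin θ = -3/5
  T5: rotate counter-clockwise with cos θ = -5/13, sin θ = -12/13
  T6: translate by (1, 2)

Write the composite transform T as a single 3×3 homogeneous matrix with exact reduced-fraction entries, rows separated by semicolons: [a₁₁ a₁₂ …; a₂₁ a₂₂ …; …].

T = [168/65 66/65 1; 99/65 -112/65 2; 0 0 1]

T1 = [3/2 0 0; 0 -1 0; 0 0 1]
T2·T1 = [3 0 0; 0 2 0; 0 0 1]
T3·…·T1 = [-3 0 0; 0 2 0; 0 0 1]
T4·…·T1 = [-12/5 6/5 0; 9/5 8/5 0; 0 0 1]
T5·…·T1 = [168/65 66/65 0; 99/65 -112/65 0; 0 0 1]
T6·…·T1 = [168/65 66/65 1; 99/65 -112/65 2; 0 0 1]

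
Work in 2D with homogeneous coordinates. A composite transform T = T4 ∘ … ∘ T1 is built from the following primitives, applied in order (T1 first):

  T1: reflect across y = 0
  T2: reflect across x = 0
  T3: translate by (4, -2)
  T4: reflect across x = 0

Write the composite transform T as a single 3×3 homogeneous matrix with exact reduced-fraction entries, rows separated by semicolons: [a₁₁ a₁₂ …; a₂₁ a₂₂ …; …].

T1 = [1 0 0; 0 -1 0; 0 0 1]
T2·T1 = [-1 0 0; 0 -1 0; 0 0 1]
T3·…·T1 = [-1 0 4; 0 -1 -2; 0 0 1]
T4·…·T1 = [1 0 -4; 0 -1 -2; 0 0 1]

T = [1 0 -4; 0 -1 -2; 0 0 1]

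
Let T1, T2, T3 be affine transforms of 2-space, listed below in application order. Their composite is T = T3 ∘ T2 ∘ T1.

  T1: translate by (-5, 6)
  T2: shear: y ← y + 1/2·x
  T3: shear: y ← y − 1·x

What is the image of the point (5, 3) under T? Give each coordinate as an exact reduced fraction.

T1 translate by (-5, 6): (5, 3) → (0, 9)
T2 shear: y ← y + 1/2·x: (0, 9) → (0, 9)
T3 shear: y ← y − 1·x: (0, 9) → (0, 9)

T(p) = (0, 9)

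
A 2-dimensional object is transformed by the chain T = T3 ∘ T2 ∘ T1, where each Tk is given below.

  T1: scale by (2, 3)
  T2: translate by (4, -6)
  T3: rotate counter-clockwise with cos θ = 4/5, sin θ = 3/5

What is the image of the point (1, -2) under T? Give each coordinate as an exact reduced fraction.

T(p) = (12, -6)

T1 scale by (2, 3): (1, -2) → (2, -6)
T2 translate by (4, -6): (2, -6) → (6, -12)
T3 rotate counter-clockwise with cos θ = 4/5, sin θ = 3/5: (6, -12) → (12, -6)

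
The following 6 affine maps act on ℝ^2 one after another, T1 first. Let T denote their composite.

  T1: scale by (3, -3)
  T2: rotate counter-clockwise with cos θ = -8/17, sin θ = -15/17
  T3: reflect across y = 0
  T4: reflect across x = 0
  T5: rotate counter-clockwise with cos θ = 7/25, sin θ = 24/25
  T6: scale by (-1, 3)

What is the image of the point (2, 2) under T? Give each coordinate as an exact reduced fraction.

T(p) = (42/425, 10818/425)

T1 scale by (3, -3): (2, 2) → (6, -6)
T2 rotate counter-clockwise with cos θ = -8/17, sin θ = -15/17: (6, -6) → (-138/17, -42/17)
T3 reflect across y = 0: (-138/17, -42/17) → (-138/17, 42/17)
T4 reflect across x = 0: (-138/17, 42/17) → (138/17, 42/17)
T5 rotate counter-clockwise with cos θ = 7/25, sin θ = 24/25: (138/17, 42/17) → (-42/425, 3606/425)
T6 scale by (-1, 3): (-42/425, 3606/425) → (42/425, 10818/425)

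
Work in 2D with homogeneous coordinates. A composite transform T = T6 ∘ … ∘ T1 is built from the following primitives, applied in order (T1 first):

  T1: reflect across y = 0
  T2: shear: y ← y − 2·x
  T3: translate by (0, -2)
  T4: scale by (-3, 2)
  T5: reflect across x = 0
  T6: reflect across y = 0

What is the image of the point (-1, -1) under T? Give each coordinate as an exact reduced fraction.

T(p) = (-3, -2)

T1 reflect across y = 0: (-1, -1) → (-1, 1)
T2 shear: y ← y − 2·x: (-1, 1) → (-1, 3)
T3 translate by (0, -2): (-1, 3) → (-1, 1)
T4 scale by (-3, 2): (-1, 1) → (3, 2)
T5 reflect across x = 0: (3, 2) → (-3, 2)
T6 reflect across y = 0: (-3, 2) → (-3, -2)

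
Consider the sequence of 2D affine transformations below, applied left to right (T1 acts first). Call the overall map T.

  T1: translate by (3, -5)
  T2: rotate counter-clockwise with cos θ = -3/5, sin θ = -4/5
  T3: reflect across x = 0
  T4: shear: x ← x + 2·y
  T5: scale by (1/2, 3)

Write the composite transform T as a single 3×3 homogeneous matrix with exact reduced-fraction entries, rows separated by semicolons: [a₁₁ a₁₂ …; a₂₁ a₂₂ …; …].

T1 = [1 0 3; 0 1 -5; 0 0 1]
T2·T1 = [-3/5 4/5 -29/5; -4/5 -3/5 3/5; 0 0 1]
T3·…·T1 = [3/5 -4/5 29/5; -4/5 -3/5 3/5; 0 0 1]
T4·…·T1 = [-1 -2 7; -4/5 -3/5 3/5; 0 0 1]
T5·…·T1 = [-1/2 -1 7/2; -12/5 -9/5 9/5; 0 0 1]

T = [-1/2 -1 7/2; -12/5 -9/5 9/5; 0 0 1]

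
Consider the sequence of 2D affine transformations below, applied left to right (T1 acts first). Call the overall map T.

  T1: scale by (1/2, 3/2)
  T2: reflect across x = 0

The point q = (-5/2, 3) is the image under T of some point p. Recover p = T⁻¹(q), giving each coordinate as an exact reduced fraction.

p = (5, 2)

T1 = [1/2 0 0; 0 3/2 0; 0 0 1]
T2·T1 = [-1/2 0 0; 0 3/2 0; 0 0 1]
det M = -3/4; M⁻¹ = [-2 0 0; 0 2/3 0; 0 0 1]
M⁻¹ · (-5/2, 3)ᵀ = (5, 2)ᵀ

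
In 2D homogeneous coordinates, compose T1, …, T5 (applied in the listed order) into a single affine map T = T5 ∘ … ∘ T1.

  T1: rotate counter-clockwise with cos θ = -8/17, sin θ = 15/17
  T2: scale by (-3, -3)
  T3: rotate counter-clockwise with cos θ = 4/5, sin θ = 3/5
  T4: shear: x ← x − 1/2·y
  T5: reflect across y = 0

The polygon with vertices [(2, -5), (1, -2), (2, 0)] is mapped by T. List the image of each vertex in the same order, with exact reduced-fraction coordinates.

image vertices: (243/34, 1371/85), (60/17, 114/17), (114/17, 216/85)

T1 rotate counter-clockwise with cos θ = -8/17, sin θ = 15/17: (2, -5) → (59/17, 70/17); (1, -2) → (22/17, 31/17); (2, 0) → (-16/17, 30/17)
T2 scale by (-3, -3): (59/17, 70/17) → (-177/17, -210/17); (22/17, 31/17) → (-66/17, -93/17); (-16/17, 30/17) → (48/17, -90/17)
T3 rotate counter-clockwise with cos θ = 4/5, sin θ = 3/5: (-177/17, -210/17) → (-78/85, -1371/85); (-66/17, -93/17) → (3/17, -114/17); (48/17, -90/17) → (462/85, -216/85)
T4 shear: x ← x − 1/2·y: (-78/85, -1371/85) → (243/34, -1371/85); (3/17, -114/17) → (60/17, -114/17); (462/85, -216/85) → (114/17, -216/85)
T5 reflect across y = 0: (243/34, -1371/85) → (243/34, 1371/85); (60/17, -114/17) → (60/17, 114/17); (114/17, -216/85) → (114/17, 216/85)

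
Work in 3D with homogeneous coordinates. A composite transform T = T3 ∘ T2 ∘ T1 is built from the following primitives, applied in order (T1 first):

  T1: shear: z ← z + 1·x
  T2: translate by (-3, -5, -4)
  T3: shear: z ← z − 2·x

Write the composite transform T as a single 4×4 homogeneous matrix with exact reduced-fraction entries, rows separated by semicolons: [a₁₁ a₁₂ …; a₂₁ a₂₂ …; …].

T = [1 0 0 -3; 0 1 0 -5; -1 0 1 2; 0 0 0 1]

T1 = [1 0 0 0; 0 1 0 0; 1 0 1 0; 0 0 0 1]
T2·T1 = [1 0 0 -3; 0 1 0 -5; 1 0 1 -4; 0 0 0 1]
T3·…·T1 = [1 0 0 -3; 0 1 0 -5; -1 0 1 2; 0 0 0 1]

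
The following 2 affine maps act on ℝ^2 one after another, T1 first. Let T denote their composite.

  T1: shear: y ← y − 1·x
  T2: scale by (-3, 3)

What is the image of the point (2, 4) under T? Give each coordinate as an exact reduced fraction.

T1 shear: y ← y − 1·x: (2, 4) → (2, 2)
T2 scale by (-3, 3): (2, 2) → (-6, 6)

T(p) = (-6, 6)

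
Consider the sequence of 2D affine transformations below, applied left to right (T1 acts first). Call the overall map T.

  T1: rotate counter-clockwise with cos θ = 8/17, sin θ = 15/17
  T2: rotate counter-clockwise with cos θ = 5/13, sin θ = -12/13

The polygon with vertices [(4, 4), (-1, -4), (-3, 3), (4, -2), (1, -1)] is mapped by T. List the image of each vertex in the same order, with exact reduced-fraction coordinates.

image vertices: (964/221, 796/221), (-304/221, -859/221), (-597/221, 723/221), (838/221, -524/221), (199/221, -241/221)

T1 rotate counter-clockwise with cos θ = 8/17, sin θ = 15/17: (4, 4) → (-28/17, 92/17); (-1, -4) → (52/17, -47/17); (-3, 3) → (-69/17, -21/17); (4, -2) → (62/17, 44/17); (1, -1) → (23/17, 7/17)
T2 rotate counter-clockwise with cos θ = 5/13, sin θ = -12/13: (-28/17, 92/17) → (964/221, 796/221); (52/17, -47/17) → (-304/221, -859/221); (-69/17, -21/17) → (-597/221, 723/221); (62/17, 44/17) → (838/221, -524/221); (23/17, 7/17) → (199/221, -241/221)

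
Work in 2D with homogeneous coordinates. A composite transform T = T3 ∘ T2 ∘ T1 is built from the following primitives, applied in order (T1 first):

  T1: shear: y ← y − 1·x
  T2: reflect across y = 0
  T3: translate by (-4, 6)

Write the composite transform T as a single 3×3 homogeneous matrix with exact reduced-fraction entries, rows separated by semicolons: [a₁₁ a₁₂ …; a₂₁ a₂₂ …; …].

T1 = [1 0 0; -1 1 0; 0 0 1]
T2·T1 = [1 0 0; 1 -1 0; 0 0 1]
T3·…·T1 = [1 0 -4; 1 -1 6; 0 0 1]

T = [1 0 -4; 1 -1 6; 0 0 1]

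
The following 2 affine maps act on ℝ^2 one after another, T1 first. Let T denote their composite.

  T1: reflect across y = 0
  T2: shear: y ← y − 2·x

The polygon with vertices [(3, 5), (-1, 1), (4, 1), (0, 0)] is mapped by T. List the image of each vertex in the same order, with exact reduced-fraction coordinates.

image vertices: (3, -11), (-1, 1), (4, -9), (0, 0)

T1 reflect across y = 0: (3, 5) → (3, -5); (-1, 1) → (-1, -1); (4, 1) → (4, -1); (0, 0) → (0, 0)
T2 shear: y ← y − 2·x: (3, -5) → (3, -11); (-1, -1) → (-1, 1); (4, -1) → (4, -9); (0, 0) → (0, 0)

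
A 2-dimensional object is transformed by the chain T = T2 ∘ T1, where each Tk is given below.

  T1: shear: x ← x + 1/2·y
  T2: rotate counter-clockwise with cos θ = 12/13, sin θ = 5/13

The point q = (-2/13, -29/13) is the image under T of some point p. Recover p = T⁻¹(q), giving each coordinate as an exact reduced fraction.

T1 = [1 1/2 0; 0 1 0; 0 0 1]
T2·T1 = [12/13 1/13 0; 5/13 29/26 0; 0 0 1]
det M = 1; M⁻¹ = [29/26 -1/13 0; -5/13 12/13 0; 0 0 1]
M⁻¹ · (-2/13, -29/13)ᵀ = (0, -2)ᵀ

p = (0, -2)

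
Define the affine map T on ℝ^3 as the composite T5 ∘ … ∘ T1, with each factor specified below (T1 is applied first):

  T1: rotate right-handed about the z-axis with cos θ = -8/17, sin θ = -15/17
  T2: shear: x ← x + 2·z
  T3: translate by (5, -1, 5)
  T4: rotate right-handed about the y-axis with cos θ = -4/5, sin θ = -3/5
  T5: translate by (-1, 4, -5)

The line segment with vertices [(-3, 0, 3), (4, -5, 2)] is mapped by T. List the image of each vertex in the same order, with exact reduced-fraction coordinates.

image vertices: (-1337/85, 96/17, -336/85), (-626/85, 31/17, -763/85)

T1 rotate right-handed about the z-axis with cos θ = -8/17, sin θ = -15/17: (-3, 0, 3) → (24/17, 45/17, 3); (4, -5, 2) → (-107/17, -20/17, 2)
T2 shear: x ← x + 2·z: (24/17, 45/17, 3) → (126/17, 45/17, 3); (-107/17, -20/17, 2) → (-39/17, -20/17, 2)
T3 translate by (5, -1, 5): (126/17, 45/17, 3) → (211/17, 28/17, 8); (-39/17, -20/17, 2) → (46/17, -37/17, 7)
T4 rotate right-handed about the y-axis with cos θ = -4/5, sin θ = -3/5: (211/17, 28/17, 8) → (-1252/85, 28/17, 89/85); (46/17, -37/17, 7) → (-541/85, -37/17, -338/85)
T5 translate by (-1, 4, -5): (-1252/85, 28/17, 89/85) → (-1337/85, 96/17, -336/85); (-541/85, -37/17, -338/85) → (-626/85, 31/17, -763/85)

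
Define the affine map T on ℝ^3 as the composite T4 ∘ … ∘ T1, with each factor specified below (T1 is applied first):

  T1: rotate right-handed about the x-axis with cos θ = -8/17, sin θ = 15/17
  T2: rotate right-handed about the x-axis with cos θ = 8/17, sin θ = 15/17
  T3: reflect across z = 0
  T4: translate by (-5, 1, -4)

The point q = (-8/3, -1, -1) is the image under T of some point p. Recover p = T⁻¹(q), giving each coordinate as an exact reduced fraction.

T1 = [1 0 0 0; 0 -8/17 -15/17 0; 0 15/17 -8/17 0; 0 0 0 1]
T2·T1 = [1 0 0 0; 0 -1 0 0; 0 0 -1 0; 0 0 0 1]
T3·…·T1 = [1 0 0 0; 0 -1 0 0; 0 0 1 0; 0 0 0 1]
T4·…·T1 = [1 0 0 -5; 0 -1 0 1; 0 0 1 -4; 0 0 0 1]
det M = -1; M⁻¹ = [1 0 0 5; 0 -1 0 1; 0 0 1 4; 0 0 0 1]
M⁻¹ · (-8/3, -1, -1)ᵀ = (7/3, 2, 3)ᵀ

p = (7/3, 2, 3)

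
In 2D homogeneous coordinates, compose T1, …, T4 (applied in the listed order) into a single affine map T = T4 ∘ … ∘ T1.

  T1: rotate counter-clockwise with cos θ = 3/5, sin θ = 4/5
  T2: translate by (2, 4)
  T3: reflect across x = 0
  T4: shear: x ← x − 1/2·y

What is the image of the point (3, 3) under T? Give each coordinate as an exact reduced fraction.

T1 rotate counter-clockwise with cos θ = 3/5, sin θ = 4/5: (3, 3) → (-3/5, 21/5)
T2 translate by (2, 4): (-3/5, 21/5) → (7/5, 41/5)
T3 reflect across x = 0: (7/5, 41/5) → (-7/5, 41/5)
T4 shear: x ← x − 1/2·y: (-7/5, 41/5) → (-11/2, 41/5)

T(p) = (-11/2, 41/5)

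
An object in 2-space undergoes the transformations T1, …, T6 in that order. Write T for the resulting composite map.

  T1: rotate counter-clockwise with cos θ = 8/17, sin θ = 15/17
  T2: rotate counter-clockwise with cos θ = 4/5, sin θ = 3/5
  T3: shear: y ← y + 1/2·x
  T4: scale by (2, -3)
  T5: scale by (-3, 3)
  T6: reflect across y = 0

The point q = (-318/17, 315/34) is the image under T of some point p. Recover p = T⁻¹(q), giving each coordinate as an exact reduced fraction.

p = (-1, -3)

T1 = [8/17 -15/17 0; 15/17 8/17 0; 0 0 1]
T2·T1 = [-13/85 -84/85 0; 84/85 -13/85 0; 0 0 1]
T3·…·T1 = [-13/85 -84/85 0; 31/34 -11/17 0; 0 0 1]
T4·…·T1 = [-26/85 -168/85 0; -93/34 33/17 0; 0 0 1]
T5·…·T1 = [78/85 504/85 0; -279/34 99/17 0; 0 0 1]
T6·…·T1 = [78/85 504/85 0; 279/34 -99/17 0; 0 0 1]
det M = -54; M⁻¹ = [11/102 28/255 0; 31/204 -13/765 0; 0 0 1]
M⁻¹ · (-318/17, 315/34)ᵀ = (-1, -3)ᵀ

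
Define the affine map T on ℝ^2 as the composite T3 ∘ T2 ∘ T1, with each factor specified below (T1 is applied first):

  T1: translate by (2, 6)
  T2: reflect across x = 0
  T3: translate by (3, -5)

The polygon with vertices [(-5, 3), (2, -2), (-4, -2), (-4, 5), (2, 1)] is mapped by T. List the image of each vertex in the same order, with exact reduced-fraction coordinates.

T1 translate by (2, 6): (-5, 3) → (-3, 9); (2, -2) → (4, 4); (-4, -2) → (-2, 4); (-4, 5) → (-2, 11); (2, 1) → (4, 7)
T2 reflect across x = 0: (-3, 9) → (3, 9); (4, 4) → (-4, 4); (-2, 4) → (2, 4); (-2, 11) → (2, 11); (4, 7) → (-4, 7)
T3 translate by (3, -5): (3, 9) → (6, 4); (-4, 4) → (-1, -1); (2, 4) → (5, -1); (2, 11) → (5, 6); (-4, 7) → (-1, 2)

image vertices: (6, 4), (-1, -1), (5, -1), (5, 6), (-1, 2)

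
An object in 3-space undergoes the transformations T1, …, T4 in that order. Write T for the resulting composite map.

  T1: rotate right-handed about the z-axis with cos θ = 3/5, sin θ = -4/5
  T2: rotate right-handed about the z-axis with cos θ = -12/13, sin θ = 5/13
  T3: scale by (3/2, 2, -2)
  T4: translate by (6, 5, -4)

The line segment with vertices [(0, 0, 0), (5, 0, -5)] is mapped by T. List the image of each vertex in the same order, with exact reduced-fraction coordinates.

image vertices: (6, 5, -4), (54/13, 191/13, 6)

T1 rotate right-handed about the z-axis with cos θ = 3/5, sin θ = -4/5: (0, 0, 0) → (0, 0, 0); (5, 0, -5) → (3, -4, -5)
T2 rotate right-handed about the z-axis with cos θ = -12/13, sin θ = 5/13: (0, 0, 0) → (0, 0, 0); (3, -4, -5) → (-16/13, 63/13, -5)
T3 scale by (3/2, 2, -2): (0, 0, 0) → (0, 0, 0); (-16/13, 63/13, -5) → (-24/13, 126/13, 10)
T4 translate by (6, 5, -4): (0, 0, 0) → (6, 5, -4); (-24/13, 126/13, 10) → (54/13, 191/13, 6)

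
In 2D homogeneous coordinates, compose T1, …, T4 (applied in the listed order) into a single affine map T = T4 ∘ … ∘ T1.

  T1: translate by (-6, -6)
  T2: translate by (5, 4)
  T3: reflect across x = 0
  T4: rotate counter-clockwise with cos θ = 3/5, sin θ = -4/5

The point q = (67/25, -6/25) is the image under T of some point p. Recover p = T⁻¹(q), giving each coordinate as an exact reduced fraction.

T1 = [1 0 -6; 0 1 -6; 0 0 1]
T2·T1 = [1 0 -1; 0 1 -2; 0 0 1]
T3·…·T1 = [-1 0 1; 0 1 -2; 0 0 1]
T4·…·T1 = [-3/5 4/5 -1; 4/5 3/5 -2; 0 0 1]
det M = -1; M⁻¹ = [-3/5 4/5 1; 4/5 3/5 2; 0 0 1]
M⁻¹ · (67/25, -6/25)ᵀ = (-4/5, 4)ᵀ

p = (-4/5, 4)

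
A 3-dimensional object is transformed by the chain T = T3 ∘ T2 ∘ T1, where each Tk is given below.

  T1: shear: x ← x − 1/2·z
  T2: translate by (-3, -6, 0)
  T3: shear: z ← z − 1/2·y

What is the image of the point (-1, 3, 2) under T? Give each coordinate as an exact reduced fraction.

T1 shear: x ← x − 1/2·z: (-1, 3, 2) → (-2, 3, 2)
T2 translate by (-3, -6, 0): (-2, 3, 2) → (-5, -3, 2)
T3 shear: z ← z − 1/2·y: (-5, -3, 2) → (-5, -3, 7/2)

T(p) = (-5, -3, 7/2)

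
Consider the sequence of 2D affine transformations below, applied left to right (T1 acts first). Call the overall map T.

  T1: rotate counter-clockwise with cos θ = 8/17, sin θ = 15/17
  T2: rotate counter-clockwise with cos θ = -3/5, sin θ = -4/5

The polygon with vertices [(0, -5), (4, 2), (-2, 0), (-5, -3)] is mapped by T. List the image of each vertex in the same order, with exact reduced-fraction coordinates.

image vertices: (-77/17, -36/17), (298/85, -236/85), (-72/85, 154/85), (-411/85, 277/85)

T1 rotate counter-clockwise with cos θ = 8/17, sin θ = 15/17: (0, -5) → (75/17, -40/17); (4, 2) → (2/17, 76/17); (-2, 0) → (-16/17, -30/17); (-5, -3) → (5/17, -99/17)
T2 rotate counter-clockwise with cos θ = -3/5, sin θ = -4/5: (75/17, -40/17) → (-77/17, -36/17); (2/17, 76/17) → (298/85, -236/85); (-16/17, -30/17) → (-72/85, 154/85); (5/17, -99/17) → (-411/85, 277/85)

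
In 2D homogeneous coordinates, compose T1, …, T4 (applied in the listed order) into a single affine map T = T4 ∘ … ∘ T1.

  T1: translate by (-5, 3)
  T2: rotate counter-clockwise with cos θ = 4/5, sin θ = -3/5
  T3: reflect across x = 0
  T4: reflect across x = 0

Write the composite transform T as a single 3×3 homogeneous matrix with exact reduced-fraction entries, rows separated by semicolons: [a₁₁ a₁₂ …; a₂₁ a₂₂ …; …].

T = [4/5 3/5 -11/5; -3/5 4/5 27/5; 0 0 1]

T1 = [1 0 -5; 0 1 3; 0 0 1]
T2·T1 = [4/5 3/5 -11/5; -3/5 4/5 27/5; 0 0 1]
T3·…·T1 = [-4/5 -3/5 11/5; -3/5 4/5 27/5; 0 0 1]
T4·…·T1 = [4/5 3/5 -11/5; -3/5 4/5 27/5; 0 0 1]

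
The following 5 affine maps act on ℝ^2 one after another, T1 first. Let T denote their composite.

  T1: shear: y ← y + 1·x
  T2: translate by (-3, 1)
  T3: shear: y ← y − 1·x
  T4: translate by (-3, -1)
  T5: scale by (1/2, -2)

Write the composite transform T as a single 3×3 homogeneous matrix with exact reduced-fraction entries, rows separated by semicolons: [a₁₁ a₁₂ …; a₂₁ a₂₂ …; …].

T = [1/2 0 -3; 0 -2 -6; 0 0 1]

T1 = [1 0 0; 1 1 0; 0 0 1]
T2·T1 = [1 0 -3; 1 1 1; 0 0 1]
T3·…·T1 = [1 0 -3; 0 1 4; 0 0 1]
T4·…·T1 = [1 0 -6; 0 1 3; 0 0 1]
T5·…·T1 = [1/2 0 -3; 0 -2 -6; 0 0 1]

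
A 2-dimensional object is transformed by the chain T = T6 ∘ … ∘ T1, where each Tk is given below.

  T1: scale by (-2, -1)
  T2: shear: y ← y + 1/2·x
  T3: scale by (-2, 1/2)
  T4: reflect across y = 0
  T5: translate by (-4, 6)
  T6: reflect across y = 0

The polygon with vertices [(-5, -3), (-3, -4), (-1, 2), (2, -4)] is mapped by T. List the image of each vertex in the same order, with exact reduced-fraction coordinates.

T1 scale by (-2, -1): (-5, -3) → (10, 3); (-3, -4) → (6, 4); (-1, 2) → (2, -2); (2, -4) → (-4, 4)
T2 shear: y ← y + 1/2·x: (10, 3) → (10, 8); (6, 4) → (6, 7); (2, -2) → (2, -1); (-4, 4) → (-4, 2)
T3 scale by (-2, 1/2): (10, 8) → (-20, 4); (6, 7) → (-12, 7/2); (2, -1) → (-4, -1/2); (-4, 2) → (8, 1)
T4 reflect across y = 0: (-20, 4) → (-20, -4); (-12, 7/2) → (-12, -7/2); (-4, -1/2) → (-4, 1/2); (8, 1) → (8, -1)
T5 translate by (-4, 6): (-20, -4) → (-24, 2); (-12, -7/2) → (-16, 5/2); (-4, 1/2) → (-8, 13/2); (8, -1) → (4, 5)
T6 reflect across y = 0: (-24, 2) → (-24, -2); (-16, 5/2) → (-16, -5/2); (-8, 13/2) → (-8, -13/2); (4, 5) → (4, -5)

image vertices: (-24, -2), (-16, -5/2), (-8, -13/2), (4, -5)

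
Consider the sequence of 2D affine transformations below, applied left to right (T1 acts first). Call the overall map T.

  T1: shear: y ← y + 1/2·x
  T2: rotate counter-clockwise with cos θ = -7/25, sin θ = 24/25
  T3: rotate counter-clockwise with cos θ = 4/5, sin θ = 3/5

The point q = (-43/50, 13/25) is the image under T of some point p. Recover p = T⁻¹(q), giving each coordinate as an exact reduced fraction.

T1 = [1 0 0; 1/2 1 0; 0 0 1]
T2·T1 = [-19/25 -24/25 0; 41/50 -7/25 0; 0 0 1]
T3·…·T1 = [-11/10 -3/5 0; 1/5 -4/5 0; 0 0 1]
det M = 1; M⁻¹ = [-4/5 3/5 0; -1/5 -11/10 0; 0 0 1]
M⁻¹ · (-43/50, 13/25)ᵀ = (1, -2/5)ᵀ

p = (1, -2/5)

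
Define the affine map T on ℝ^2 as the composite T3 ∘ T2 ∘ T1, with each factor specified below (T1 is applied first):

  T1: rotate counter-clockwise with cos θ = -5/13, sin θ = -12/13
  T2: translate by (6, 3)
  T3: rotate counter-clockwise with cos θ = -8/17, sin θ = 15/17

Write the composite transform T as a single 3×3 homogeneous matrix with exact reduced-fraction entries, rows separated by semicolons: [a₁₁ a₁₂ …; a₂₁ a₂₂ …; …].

T = [220/221 -21/221 -93/17; 21/221 220/221 66/17; 0 0 1]

T1 = [-5/13 12/13 0; -12/13 -5/13 0; 0 0 1]
T2·T1 = [-5/13 12/13 6; -12/13 -5/13 3; 0 0 1]
T3·…·T1 = [220/221 -21/221 -93/17; 21/221 220/221 66/17; 0 0 1]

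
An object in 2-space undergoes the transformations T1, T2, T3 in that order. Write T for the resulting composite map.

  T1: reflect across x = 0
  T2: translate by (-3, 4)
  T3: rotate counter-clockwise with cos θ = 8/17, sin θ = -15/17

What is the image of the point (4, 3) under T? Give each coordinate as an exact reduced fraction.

T(p) = (49/17, 161/17)

T1 reflect across x = 0: (4, 3) → (-4, 3)
T2 translate by (-3, 4): (-4, 3) → (-7, 7)
T3 rotate counter-clockwise with cos θ = 8/17, sin θ = -15/17: (-7, 7) → (49/17, 161/17)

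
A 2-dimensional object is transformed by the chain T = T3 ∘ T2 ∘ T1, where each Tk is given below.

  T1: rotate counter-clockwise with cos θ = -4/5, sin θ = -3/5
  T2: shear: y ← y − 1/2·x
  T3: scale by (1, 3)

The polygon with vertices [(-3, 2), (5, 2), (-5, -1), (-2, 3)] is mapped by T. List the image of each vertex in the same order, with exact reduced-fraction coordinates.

image vertices: (18/5, -24/5), (-14/5, -48/5), (17/5, 63/10), (17/5, -87/10)

T1 rotate counter-clockwise with cos θ = -4/5, sin θ = -3/5: (-3, 2) → (18/5, 1/5); (5, 2) → (-14/5, -23/5); (-5, -1) → (17/5, 19/5); (-2, 3) → (17/5, -6/5)
T2 shear: y ← y − 1/2·x: (18/5, 1/5) → (18/5, -8/5); (-14/5, -23/5) → (-14/5, -16/5); (17/5, 19/5) → (17/5, 21/10); (17/5, -6/5) → (17/5, -29/10)
T3 scale by (1, 3): (18/5, -8/5) → (18/5, -24/5); (-14/5, -16/5) → (-14/5, -48/5); (17/5, 21/10) → (17/5, 63/10); (17/5, -29/10) → (17/5, -87/10)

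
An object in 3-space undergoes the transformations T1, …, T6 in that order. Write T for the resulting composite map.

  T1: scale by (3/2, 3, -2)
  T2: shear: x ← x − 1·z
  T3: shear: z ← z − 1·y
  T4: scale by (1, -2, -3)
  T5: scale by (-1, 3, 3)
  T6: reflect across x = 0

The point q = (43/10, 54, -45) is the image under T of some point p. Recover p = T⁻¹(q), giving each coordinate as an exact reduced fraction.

p = (1/5, -3, 2)

T1 = [3/2 0 0 0; 0 3 0 0; 0 0 -2 0; 0 0 0 1]
T2·T1 = [3/2 0 2 0; 0 3 0 0; 0 0 -2 0; 0 0 0 1]
T3·…·T1 = [3/2 0 2 0; 0 3 0 0; 0 -3 -2 0; 0 0 0 1]
T4·…·T1 = [3/2 0 2 0; 0 -6 0 0; 0 9 6 0; 0 0 0 1]
T5·…·T1 = [-3/2 0 -2 0; 0 -18 0 0; 0 27 18 0; 0 0 0 1]
T6·…·T1 = [3/2 0 2 0; 0 -18 0 0; 0 27 18 0; 0 0 0 1]
det M = -486; M⁻¹ = [2/3 -1/9 -2/27 0; 0 -1/18 0 0; 0 1/12 1/18 0; 0 0 0 1]
M⁻¹ · (43/10, 54, -45)ᵀ = (1/5, -3, 2)ᵀ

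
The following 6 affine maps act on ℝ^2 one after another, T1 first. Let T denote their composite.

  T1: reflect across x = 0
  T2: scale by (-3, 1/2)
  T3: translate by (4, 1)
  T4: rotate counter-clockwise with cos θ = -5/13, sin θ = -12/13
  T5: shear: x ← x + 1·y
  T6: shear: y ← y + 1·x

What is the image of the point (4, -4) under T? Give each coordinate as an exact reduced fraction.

T1 reflect across x = 0: (4, -4) → (-4, -4)
T2 scale by (-3, 1/2): (-4, -4) → (12, -2)
T3 translate by (4, 1): (12, -2) → (16, -1)
T4 rotate counter-clockwise with cos θ = -5/13, sin θ = -12/13: (16, -1) → (-92/13, -187/13)
T5 shear: x ← x + 1·y: (-92/13, -187/13) → (-279/13, -187/13)
T6 shear: y ← y + 1·x: (-279/13, -187/13) → (-279/13, -466/13)

T(p) = (-279/13, -466/13)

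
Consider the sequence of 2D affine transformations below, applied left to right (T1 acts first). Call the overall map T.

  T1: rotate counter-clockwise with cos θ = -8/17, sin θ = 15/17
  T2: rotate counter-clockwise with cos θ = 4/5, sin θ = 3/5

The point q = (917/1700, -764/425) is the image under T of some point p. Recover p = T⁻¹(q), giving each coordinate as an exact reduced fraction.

T1 = [-8/17 -15/17 0; 15/17 -8/17 0; 0 0 1]
T2·T1 = [-77/85 -36/85 0; 36/85 -77/85 0; 0 0 1]
det M = 1; M⁻¹ = [-77/85 36/85 0; -36/85 -77/85 0; 0 0 1]
M⁻¹ · (917/1700, -764/425)ᵀ = (-5/4, 7/5)ᵀ

p = (-5/4, 7/5)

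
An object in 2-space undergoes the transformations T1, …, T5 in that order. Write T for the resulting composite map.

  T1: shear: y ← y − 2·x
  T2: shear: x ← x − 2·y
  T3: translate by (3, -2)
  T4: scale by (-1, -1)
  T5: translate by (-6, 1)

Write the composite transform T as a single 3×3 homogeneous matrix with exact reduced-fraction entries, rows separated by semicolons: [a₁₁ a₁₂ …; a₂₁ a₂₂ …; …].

T = [-5 2 -9; 2 -1 3; 0 0 1]

T1 = [1 0 0; -2 1 0; 0 0 1]
T2·T1 = [5 -2 0; -2 1 0; 0 0 1]
T3·…·T1 = [5 -2 3; -2 1 -2; 0 0 1]
T4·…·T1 = [-5 2 -3; 2 -1 2; 0 0 1]
T5·…·T1 = [-5 2 -9; 2 -1 3; 0 0 1]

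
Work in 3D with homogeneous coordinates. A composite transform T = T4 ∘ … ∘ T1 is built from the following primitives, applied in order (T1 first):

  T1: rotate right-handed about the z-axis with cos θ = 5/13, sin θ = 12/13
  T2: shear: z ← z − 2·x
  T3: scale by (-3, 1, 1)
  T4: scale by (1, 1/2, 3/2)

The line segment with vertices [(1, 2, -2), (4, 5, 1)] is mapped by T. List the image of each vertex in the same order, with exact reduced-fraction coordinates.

T1 rotate right-handed about the z-axis with cos θ = 5/13, sin θ = 12/13: (1, 2, -2) → (-19/13, 22/13, -2); (4, 5, 1) → (-40/13, 73/13, 1)
T2 shear: z ← z − 2·x: (-19/13, 22/13, -2) → (-19/13, 22/13, 12/13); (-40/13, 73/13, 1) → (-40/13, 73/13, 93/13)
T3 scale by (-3, 1, 1): (-19/13, 22/13, 12/13) → (57/13, 22/13, 12/13); (-40/13, 73/13, 93/13) → (120/13, 73/13, 93/13)
T4 scale by (1, 1/2, 3/2): (57/13, 22/13, 12/13) → (57/13, 11/13, 18/13); (120/13, 73/13, 93/13) → (120/13, 73/26, 279/26)

image vertices: (57/13, 11/13, 18/13), (120/13, 73/26, 279/26)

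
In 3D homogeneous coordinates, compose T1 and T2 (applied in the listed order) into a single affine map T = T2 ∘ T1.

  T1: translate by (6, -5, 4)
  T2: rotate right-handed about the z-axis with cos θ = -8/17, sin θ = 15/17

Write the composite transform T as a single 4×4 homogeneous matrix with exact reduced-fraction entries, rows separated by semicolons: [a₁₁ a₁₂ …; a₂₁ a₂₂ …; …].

T = [-8/17 -15/17 0 27/17; 15/17 -8/17 0 130/17; 0 0 1 4; 0 0 0 1]

T1 = [1 0 0 6; 0 1 0 -5; 0 0 1 4; 0 0 0 1]
T2·T1 = [-8/17 -15/17 0 27/17; 15/17 -8/17 0 130/17; 0 0 1 4; 0 0 0 1]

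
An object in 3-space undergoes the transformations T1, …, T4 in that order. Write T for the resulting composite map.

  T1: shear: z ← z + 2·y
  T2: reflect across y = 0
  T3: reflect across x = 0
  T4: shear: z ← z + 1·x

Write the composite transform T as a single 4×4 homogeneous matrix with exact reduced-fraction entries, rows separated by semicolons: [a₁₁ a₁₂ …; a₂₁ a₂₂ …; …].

T = [-1 0 0 0; 0 -1 0 0; -1 2 1 0; 0 0 0 1]

T1 = [1 0 0 0; 0 1 0 0; 0 2 1 0; 0 0 0 1]
T2·T1 = [1 0 0 0; 0 -1 0 0; 0 2 1 0; 0 0 0 1]
T3·…·T1 = [-1 0 0 0; 0 -1 0 0; 0 2 1 0; 0 0 0 1]
T4·…·T1 = [-1 0 0 0; 0 -1 0 0; -1 2 1 0; 0 0 0 1]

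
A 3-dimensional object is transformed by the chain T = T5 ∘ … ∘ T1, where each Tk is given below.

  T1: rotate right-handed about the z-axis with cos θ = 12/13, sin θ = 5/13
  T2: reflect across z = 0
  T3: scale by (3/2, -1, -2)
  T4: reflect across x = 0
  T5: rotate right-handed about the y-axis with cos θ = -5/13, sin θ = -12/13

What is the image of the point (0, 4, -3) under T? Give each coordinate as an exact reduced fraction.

T1 rotate right-handed about the z-axis with cos θ = 12/13, sin θ = 5/13: (0, 4, -3) → (-20/13, 48/13, -3)
T2 reflect across z = 0: (-20/13, 48/13, -3) → (-20/13, 48/13, 3)
T3 scale by (3/2, -1, -2): (-20/13, 48/13, 3) → (-30/13, -48/13, -6)
T4 reflect across x = 0: (-30/13, -48/13, -6) → (30/13, -48/13, -6)
T5 rotate right-handed about the y-axis with cos θ = -5/13, sin θ = -12/13: (30/13, -48/13, -6) → (786/169, -48/13, 750/169)

T(p) = (786/169, -48/13, 750/169)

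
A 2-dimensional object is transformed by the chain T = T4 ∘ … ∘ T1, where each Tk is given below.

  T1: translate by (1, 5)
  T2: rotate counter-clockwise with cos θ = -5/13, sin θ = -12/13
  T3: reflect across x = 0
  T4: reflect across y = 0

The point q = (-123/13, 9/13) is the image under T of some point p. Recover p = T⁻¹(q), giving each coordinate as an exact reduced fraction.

T1 = [1 0 1; 0 1 5; 0 0 1]
T2·T1 = [-5/13 12/13 55/13; -12/13 -5/13 -37/13; 0 0 1]
T3·…·T1 = [5/13 -12/13 -55/13; -12/13 -5/13 -37/13; 0 0 1]
T4·…·T1 = [5/13 -12/13 -55/13; 12/13 5/13 37/13; 0 0 1]
det M = 1; M⁻¹ = [5/13 12/13 -1; -12/13 5/13 -5; 0 0 1]
M⁻¹ · (-123/13, 9/13)ᵀ = (-4, 4)ᵀ

p = (-4, 4)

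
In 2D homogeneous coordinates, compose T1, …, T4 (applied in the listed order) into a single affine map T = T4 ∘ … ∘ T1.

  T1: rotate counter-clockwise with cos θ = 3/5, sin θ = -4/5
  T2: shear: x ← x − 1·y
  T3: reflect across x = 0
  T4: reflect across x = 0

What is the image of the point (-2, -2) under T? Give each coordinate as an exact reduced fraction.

T(p) = (-16/5, 2/5)

T1 rotate counter-clockwise with cos θ = 3/5, sin θ = -4/5: (-2, -2) → (-14/5, 2/5)
T2 shear: x ← x − 1·y: (-14/5, 2/5) → (-16/5, 2/5)
T3 reflect across x = 0: (-16/5, 2/5) → (16/5, 2/5)
T4 reflect across x = 0: (16/5, 2/5) → (-16/5, 2/5)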